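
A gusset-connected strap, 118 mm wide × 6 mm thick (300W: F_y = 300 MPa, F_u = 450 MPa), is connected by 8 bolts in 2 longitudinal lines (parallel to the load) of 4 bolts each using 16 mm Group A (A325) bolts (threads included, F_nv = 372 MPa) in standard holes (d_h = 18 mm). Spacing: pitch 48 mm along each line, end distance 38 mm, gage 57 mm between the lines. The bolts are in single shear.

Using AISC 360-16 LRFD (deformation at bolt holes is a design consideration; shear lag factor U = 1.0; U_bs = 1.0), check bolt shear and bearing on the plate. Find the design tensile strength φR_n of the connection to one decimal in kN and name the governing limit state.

448.8 kN (bolt shear governs)

Bolt shear: A_b = π(16)²/4 = 201.06 mm². φR_n = 0.75 × 372 × 201.06 × 8 × 1 = 448.8 kN.
Bearing (6 mm plate, F_u = 450 MPa): end bolts L_c = 38 − 18/2 = 29, R_n = min(1.2×29×6×450, 2.4×16×6×450) = 93.96 kN/bolt; interior L_c = 48 − 18 = 30, R_n = 97.2 kN/bolt. φR_n = 0.75 × (2×93.96 + 6×97.2) = 578.3 kN.
Governing: min(448.8, 578.3) = 448.8 kN → bolt shear.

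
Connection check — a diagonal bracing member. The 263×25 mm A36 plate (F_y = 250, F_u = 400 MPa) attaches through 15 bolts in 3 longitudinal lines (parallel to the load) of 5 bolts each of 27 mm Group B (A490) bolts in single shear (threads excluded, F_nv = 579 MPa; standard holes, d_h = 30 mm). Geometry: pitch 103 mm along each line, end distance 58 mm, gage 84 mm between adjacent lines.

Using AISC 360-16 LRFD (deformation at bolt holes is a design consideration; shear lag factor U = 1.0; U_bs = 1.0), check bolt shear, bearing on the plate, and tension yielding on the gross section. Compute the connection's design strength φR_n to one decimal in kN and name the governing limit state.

Bolt shear: A_b = π(27)²/4 = 572.56 mm². φR_n = 0.75 × 579 × 572.56 × 15 × 1 = 3729.5 kN.
Bearing (25 mm plate, F_u = 400 MPa): end bolts L_c = 58 − 30/2 = 43, R_n = min(1.2×43×25×400, 2.4×27×25×400) = 516 kN/bolt; interior L_c = 103 − 30 = 73, R_n = 648 kN/bolt. φR_n = 0.75 × (3×516 + 12×648) = 6993.0 kN.
Tension yield (gross): A_g = 263×25 = 6575 mm². φR_n = 0.90 × 250 × 6575 = 1479.4 kN.
Governing: min(3729.5, 6993.0, 1479.4) = 1479.4 kN → gross-section yield.

1479.4 kN (gross-section yield governs)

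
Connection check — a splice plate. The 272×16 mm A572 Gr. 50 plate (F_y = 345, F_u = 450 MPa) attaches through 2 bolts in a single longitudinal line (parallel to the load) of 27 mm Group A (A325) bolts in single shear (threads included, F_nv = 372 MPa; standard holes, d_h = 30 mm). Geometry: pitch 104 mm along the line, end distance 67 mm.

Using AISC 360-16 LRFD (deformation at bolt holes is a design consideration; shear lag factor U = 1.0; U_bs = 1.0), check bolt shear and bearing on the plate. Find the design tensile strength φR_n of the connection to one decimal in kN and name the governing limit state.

Bolt shear: A_b = π(27)²/4 = 572.56 mm². φR_n = 0.75 × 372 × 572.56 × 2 × 1 = 319.5 kN.
Bearing (16 mm plate, F_u = 450 MPa): end bolts L_c = 67 − 30/2 = 52, R_n = min(1.2×52×16×450, 2.4×27×16×450) = 449.28 kN/bolt; interior L_c = 104 − 30 = 74, R_n = 466.56 kN/bolt. φR_n = 0.75 × (1×449.28 + 1×466.56) = 686.9 kN.
Governing: min(319.5, 686.9) = 319.5 kN → bolt shear.

319.5 kN (bolt shear governs)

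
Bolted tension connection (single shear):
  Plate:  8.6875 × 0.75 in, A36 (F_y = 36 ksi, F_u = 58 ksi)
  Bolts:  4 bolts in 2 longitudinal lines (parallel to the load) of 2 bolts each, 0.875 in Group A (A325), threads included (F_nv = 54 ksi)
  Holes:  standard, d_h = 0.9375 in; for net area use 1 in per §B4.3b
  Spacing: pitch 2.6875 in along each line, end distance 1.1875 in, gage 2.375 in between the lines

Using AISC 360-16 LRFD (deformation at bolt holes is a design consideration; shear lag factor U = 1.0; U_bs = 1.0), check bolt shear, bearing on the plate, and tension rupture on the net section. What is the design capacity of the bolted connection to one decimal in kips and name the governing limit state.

Bolt shear: A_b = π(0.875)²/4 = 0.60132 in². φR_n = 0.75 × 54 × 0.60132 × 4 × 1 = 97.4 kips.
Bearing (0.75 in plate, F_u = 58 ksi): end bolts L_c = 1.1875 − 0.9375/2 = 0.71875, R_n = min(1.2×0.71875×0.75×58, 2.4×0.875×0.75×58) = 37.519 kips/bolt; interior L_c = 2.6875 − 0.9375 = 1.75, R_n = 91.35 kips/bolt. φR_n = 0.75 × (2×37.519 + 2×91.35) = 193.3 kips.
Tension rupture (net): A_n = (8.6875 − 2×1)×0.75 = 5.0156 in² (U = 1.0, A_e = A_n). φR_n = 0.75 × 58 × 5.0156 = 218.2 kips.
Governing: min(97.4, 193.3, 218.2) = 97.4 kips → bolt shear.

97.4 kips (bolt shear governs)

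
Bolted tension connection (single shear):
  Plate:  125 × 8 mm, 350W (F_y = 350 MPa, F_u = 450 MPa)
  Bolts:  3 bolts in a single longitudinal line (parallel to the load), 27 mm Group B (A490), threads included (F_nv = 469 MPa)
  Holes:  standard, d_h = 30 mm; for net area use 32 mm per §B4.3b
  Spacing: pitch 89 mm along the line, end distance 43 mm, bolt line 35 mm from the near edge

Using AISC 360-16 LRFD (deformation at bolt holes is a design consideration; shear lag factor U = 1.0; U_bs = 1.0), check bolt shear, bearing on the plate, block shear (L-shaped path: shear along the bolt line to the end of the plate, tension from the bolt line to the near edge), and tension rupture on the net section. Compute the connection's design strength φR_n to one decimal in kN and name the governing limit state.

251.1 kN (net-section rupture governs)

Bolt shear: A_b = π(27)²/4 = 572.56 mm². φR_n = 0.75 × 469 × 572.56 × 3 × 1 = 604.2 kN.
Bearing (8 mm plate, F_u = 450 MPa): end bolts L_c = 43 − 30/2 = 28, R_n = min(1.2×28×8×450, 2.4×27×8×450) = 120.96 kN/bolt; interior L_c = 89 − 30 = 59, R_n = 233.28 kN/bolt. φR_n = 0.75 × (1×120.96 + 2×233.28) = 440.6 kN.
Block shear: shear path 1×[43+2×89] = 1×221 mm, A_gv = 1768, A_nv = 1×(221 − 2.5×32)×8 = 1128 mm²; tension to near edge: (35 − 0.5×32)×8 = 152 mm². R_n = min(0.6×450×1128, 0.6×350×1768) + 1.0×450×152 = min(304.56, 371.28) + 68.4 = 372.96 kN. φR_n = 0.75 × 372.96 = 279.7 kN.
Tension rupture (net): A_n = (125 − 1×32)×8 = 744 mm² (U = 1.0, A_e = A_n). φR_n = 0.75 × 450 × 744 = 251.1 kN.
Governing: min(604.2, 440.6, 279.7, 251.1) = 251.1 kN → net-section rupture.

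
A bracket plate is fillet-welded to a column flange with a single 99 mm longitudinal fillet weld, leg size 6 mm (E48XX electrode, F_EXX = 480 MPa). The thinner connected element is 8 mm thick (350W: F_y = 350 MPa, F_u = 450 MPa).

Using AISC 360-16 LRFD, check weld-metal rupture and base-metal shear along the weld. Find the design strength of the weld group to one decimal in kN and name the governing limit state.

Weld metal: throat = 0.707×6 = 4.242 mm, L = 99 mm. φR_n = 0.75 × 0.6 × 480 × 4.242 × 99 = 90.7 kN.
Base metal shear (8 mm plate): yield φR_n = 1.0×0.6×350×8×99 = 166.3 kN; rupture φR_n = 0.75×0.6×450×8×99 = 160.4 kN; take 160.4 kN (rupture).
Governing: min(90.7, 160.4) = 90.7 kN → weld metal.

90.7 kN (weld metal governs)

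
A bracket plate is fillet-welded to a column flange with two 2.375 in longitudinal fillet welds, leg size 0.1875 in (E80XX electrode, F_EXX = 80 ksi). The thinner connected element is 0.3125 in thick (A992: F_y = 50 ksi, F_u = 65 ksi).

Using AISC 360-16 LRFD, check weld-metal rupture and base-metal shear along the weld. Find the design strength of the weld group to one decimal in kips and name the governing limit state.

22.7 kips (weld metal governs)

Weld metal: throat = 0.707×0.1875 = 0.13256 in, L = 2×2.375 = 4.75 in. φR_n = 0.75 × 0.6 × 80 × 0.13256 × 4.75 = 22.7 kips.
Base metal shear (0.3125 in plate): yield φR_n = 1.0×0.6×50×0.3125×4.75 = 44.5 kips; rupture φR_n = 0.75×0.6×65×0.3125×4.75 = 43.4 kips; take 43.4 kips (rupture).
Governing: min(22.7, 43.4) = 22.7 kips → weld metal.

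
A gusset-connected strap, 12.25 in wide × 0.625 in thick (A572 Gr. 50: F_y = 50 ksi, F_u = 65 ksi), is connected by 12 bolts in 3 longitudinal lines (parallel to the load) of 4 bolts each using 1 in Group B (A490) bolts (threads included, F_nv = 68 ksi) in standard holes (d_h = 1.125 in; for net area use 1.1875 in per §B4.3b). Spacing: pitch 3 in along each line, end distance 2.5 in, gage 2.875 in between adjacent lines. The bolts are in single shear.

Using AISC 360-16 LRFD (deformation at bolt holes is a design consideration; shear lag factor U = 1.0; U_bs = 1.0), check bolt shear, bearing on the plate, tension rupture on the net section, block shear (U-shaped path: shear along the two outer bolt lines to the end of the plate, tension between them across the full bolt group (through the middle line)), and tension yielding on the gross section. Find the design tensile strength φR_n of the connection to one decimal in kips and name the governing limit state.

264.7 kips (net-section rupture governs)

Bolt shear: A_b = π(1)²/4 = 0.7854 in². φR_n = 0.75 × 68 × 0.7854 × 12 × 1 = 480.7 kips.
Bearing (0.625 in plate, F_u = 65 ksi): end bolts L_c = 2.5 − 1.125/2 = 1.9375, R_n = min(1.2×1.9375×0.625×65, 2.4×1×0.625×65) = 94.453 kips/bolt; interior L_c = 3 − 1.125 = 1.875, R_n = 91.406 kips/bolt. φR_n = 0.75 × (3×94.453 + 9×91.406) = 829.5 kips.
Tension rupture (net): A_n = (12.25 − 3×1.1875)×0.625 = 5.4297 in² (U = 1.0, A_e = A_n). φR_n = 0.75 × 65 × 5.4297 = 264.7 kips.
Block shear: shear path 2×[2.5+3×3] = 2×11.5 in, A_gv = 14.375, A_nv = 2×(11.5 − 3.5×1.1875)×0.625 = 9.1797 in²; tension across gage: (5.75 − 2×1.1875)×0.625 = 2.1094 in². R_n = min(0.6×65×9.1797, 0.6×50×14.375) + 1.0×65×2.1094 = min(358.01, 431.25) + 137.11 = 495.12 kips. φR_n = 0.75 × 495.12 = 371.3 kips.
Tension yield (gross): A_g = 12.25×0.625 = 7.6563 in². φR_n = 0.90 × 50 × 7.6563 = 344.5 kips.
Governing: min(480.7, 829.5, 264.7, 371.3, 344.5) = 264.7 kips → net-section rupture.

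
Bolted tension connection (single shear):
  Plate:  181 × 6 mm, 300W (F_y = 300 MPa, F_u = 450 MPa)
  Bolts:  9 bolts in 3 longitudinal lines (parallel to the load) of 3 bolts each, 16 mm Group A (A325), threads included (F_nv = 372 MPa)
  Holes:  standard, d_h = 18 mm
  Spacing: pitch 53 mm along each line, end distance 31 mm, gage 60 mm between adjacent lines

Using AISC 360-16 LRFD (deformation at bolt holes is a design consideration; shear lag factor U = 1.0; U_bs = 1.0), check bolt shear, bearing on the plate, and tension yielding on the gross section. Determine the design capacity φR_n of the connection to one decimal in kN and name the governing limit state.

Bolt shear: A_b = π(16)²/4 = 201.06 mm². φR_n = 0.75 × 372 × 201.06 × 9 × 1 = 504.9 kN.
Bearing (6 mm plate, F_u = 450 MPa): end bolts L_c = 31 − 18/2 = 22, R_n = min(1.2×22×6×450, 2.4×16×6×450) = 71.28 kN/bolt; interior L_c = 53 − 18 = 35, R_n = 103.68 kN/bolt. φR_n = 0.75 × (3×71.28 + 6×103.68) = 626.9 kN.
Tension yield (gross): A_g = 181×6 = 1086 mm². φR_n = 0.90 × 300 × 1086 = 293.2 kN.
Governing: min(504.9, 626.9, 293.2) = 293.2 kN → gross-section yield.

293.2 kN (gross-section yield governs)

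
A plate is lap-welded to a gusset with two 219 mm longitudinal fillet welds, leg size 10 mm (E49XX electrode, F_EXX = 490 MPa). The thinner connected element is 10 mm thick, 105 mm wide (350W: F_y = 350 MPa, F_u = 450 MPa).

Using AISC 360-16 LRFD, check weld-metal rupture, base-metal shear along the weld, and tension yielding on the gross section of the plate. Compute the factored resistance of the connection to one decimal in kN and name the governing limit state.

Weld metal: throat = 0.707×10 = 7.07 mm, L = 2×219 = 438 mm. φR_n = 0.75 × 0.6 × 490 × 7.07 × 438 = 682.8 kN.
Base metal shear (10 mm plate): yield φR_n = 1.0×0.6×350×10×438 = 919.8 kN; rupture φR_n = 0.75×0.6×450×10×438 = 887.0 kN; take 887.0 kN (rupture).
Tension yield (gross): A_g = 105×10 = 1050 mm². φR_n = 0.90 × 350 × 1050 = 330.8 kN.
Governing: min(682.8, 887.0, 330.8) = 330.8 kN → gross-section yield.

330.8 kN (gross-section yield governs)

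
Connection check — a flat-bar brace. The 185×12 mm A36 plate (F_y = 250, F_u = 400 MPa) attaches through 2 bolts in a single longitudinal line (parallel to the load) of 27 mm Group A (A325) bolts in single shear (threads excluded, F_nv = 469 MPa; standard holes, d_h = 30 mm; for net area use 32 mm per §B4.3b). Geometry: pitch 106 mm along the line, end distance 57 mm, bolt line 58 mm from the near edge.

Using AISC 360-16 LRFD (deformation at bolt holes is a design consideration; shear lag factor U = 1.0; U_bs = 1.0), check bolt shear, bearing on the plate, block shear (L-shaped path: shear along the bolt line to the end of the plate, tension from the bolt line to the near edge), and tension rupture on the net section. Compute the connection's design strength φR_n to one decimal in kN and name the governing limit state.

371.3 kN (block shear governs)

Bolt shear: A_b = π(27)²/4 = 572.56 mm². φR_n = 0.75 × 469 × 572.56 × 2 × 1 = 402.8 kN.
Bearing (12 mm plate, F_u = 400 MPa): end bolts L_c = 57 − 30/2 = 42, R_n = min(1.2×42×12×400, 2.4×27×12×400) = 241.92 kN/bolt; interior L_c = 106 − 30 = 76, R_n = 311.04 kN/bolt. φR_n = 0.75 × (1×241.92 + 1×311.04) = 414.7 kN.
Block shear: shear path 1×[57+1×106] = 1×163 mm, A_gv = 1956, A_nv = 1×(163 − 1.5×32)×12 = 1380 mm²; tension to near edge: (58 − 0.5×32)×12 = 504 mm². R_n = min(0.6×400×1380, 0.6×250×1956) + 1.0×400×504 = min(331.2, 293.4) + 201.6 = 495 kN. φR_n = 0.75 × 495 = 371.3 kN.
Tension rupture (net): A_n = (185 − 1×32)×12 = 1836 mm² (U = 1.0, A_e = A_n). φR_n = 0.75 × 400 × 1836 = 550.8 kN.
Governing: min(402.8, 414.7, 371.3, 550.8) = 371.3 kN → block shear.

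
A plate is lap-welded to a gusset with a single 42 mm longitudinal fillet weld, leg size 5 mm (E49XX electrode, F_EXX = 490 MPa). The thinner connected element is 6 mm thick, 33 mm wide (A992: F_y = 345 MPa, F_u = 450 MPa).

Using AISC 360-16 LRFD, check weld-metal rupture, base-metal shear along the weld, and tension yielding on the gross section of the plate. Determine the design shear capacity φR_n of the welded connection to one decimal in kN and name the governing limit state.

Weld metal: throat = 0.707×5 = 3.535 mm, L = 42 mm. φR_n = 0.75 × 0.6 × 490 × 3.535 × 42 = 32.7 kN.
Base metal shear (6 mm plate): yield φR_n = 1.0×0.6×345×6×42 = 52.2 kN; rupture φR_n = 0.75×0.6×450×6×42 = 51.0 kN; take 51.0 kN (rupture).
Tension yield (gross): A_g = 33×6 = 198 mm². φR_n = 0.90 × 345 × 198 = 61.5 kN.
Governing: min(32.7, 51.0, 61.5) = 32.7 kN → weld metal.

32.7 kN (weld metal governs)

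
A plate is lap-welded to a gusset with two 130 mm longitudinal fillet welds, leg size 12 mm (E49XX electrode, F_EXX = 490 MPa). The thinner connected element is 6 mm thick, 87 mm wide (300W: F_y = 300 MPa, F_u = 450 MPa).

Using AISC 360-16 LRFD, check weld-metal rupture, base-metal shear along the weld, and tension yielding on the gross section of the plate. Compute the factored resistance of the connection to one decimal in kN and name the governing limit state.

Weld metal: throat = 0.707×12 = 8.484 mm, L = 2×130 = 260 mm. φR_n = 0.75 × 0.6 × 490 × 8.484 × 260 = 486.4 kN.
Base metal shear (6 mm plate): yield φR_n = 1.0×0.6×300×6×260 = 280.8 kN; rupture φR_n = 0.75×0.6×450×6×260 = 315.9 kN; take 280.8 kN (yield).
Tension yield (gross): A_g = 87×6 = 522 mm². φR_n = 0.90 × 300 × 522 = 140.9 kN.
Governing: min(486.4, 280.8, 140.9) = 140.9 kN → gross-section yield.

140.9 kN (gross-section yield governs)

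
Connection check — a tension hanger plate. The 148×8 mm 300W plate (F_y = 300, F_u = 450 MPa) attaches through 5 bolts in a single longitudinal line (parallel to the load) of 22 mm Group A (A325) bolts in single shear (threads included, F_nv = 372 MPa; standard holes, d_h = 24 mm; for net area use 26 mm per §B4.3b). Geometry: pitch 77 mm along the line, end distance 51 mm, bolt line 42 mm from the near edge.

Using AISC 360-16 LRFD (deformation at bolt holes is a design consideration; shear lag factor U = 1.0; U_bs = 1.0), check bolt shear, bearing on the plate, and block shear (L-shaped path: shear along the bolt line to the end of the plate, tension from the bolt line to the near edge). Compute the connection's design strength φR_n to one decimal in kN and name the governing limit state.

Bolt shear: A_b = π(22)²/4 = 380.13 mm². φR_n = 0.75 × 372 × 380.13 × 5 × 1 = 530.3 kN.
Bearing (8 mm plate, F_u = 450 MPa): end bolts L_c = 51 − 24/2 = 39, R_n = min(1.2×39×8×450, 2.4×22×8×450) = 168.48 kN/bolt; interior L_c = 77 − 24 = 53, R_n = 190.08 kN/bolt. φR_n = 0.75 × (1×168.48 + 4×190.08) = 696.6 kN.
Block shear: shear path 1×[51+4×77] = 1×359 mm, A_gv = 2872, A_nv = 1×(359 − 4.5×26)×8 = 1936 mm²; tension to near edge: (42 − 0.5×26)×8 = 232 mm². R_n = min(0.6×450×1936, 0.6×300×2872) + 1.0×450×232 = min(522.72, 516.96) + 104.4 = 621.36 kN. φR_n = 0.75 × 621.36 = 466.0 kN.
Governing: min(530.3, 696.6, 466.0) = 466.0 kN → block shear.

466.0 kN (block shear governs)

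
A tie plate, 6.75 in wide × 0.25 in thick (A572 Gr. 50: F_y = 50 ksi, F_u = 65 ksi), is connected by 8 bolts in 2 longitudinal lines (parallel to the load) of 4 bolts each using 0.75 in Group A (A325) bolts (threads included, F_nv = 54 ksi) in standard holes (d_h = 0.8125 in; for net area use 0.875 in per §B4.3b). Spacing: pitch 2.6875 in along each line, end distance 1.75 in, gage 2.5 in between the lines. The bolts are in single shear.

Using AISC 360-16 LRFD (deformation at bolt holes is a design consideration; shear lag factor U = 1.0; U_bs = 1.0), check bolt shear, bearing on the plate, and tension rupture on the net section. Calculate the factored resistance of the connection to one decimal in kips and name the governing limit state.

Bolt shear: A_b = π(0.75)²/4 = 0.44179 in². φR_n = 0.75 × 54 × 0.44179 × 8 × 1 = 143.1 kips.
Bearing (0.25 in plate, F_u = 65 ksi): end bolts L_c = 1.75 − 0.8125/2 = 1.34375, R_n = min(1.2×1.34375×0.25×65, 2.4×0.75×0.25×65) = 26.203 kips/bolt; interior L_c = 2.6875 − 0.8125 = 1.875, R_n = 29.25 kips/bolt. φR_n = 0.75 × (2×26.203 + 6×29.25) = 170.9 kips.
Tension rupture (net): A_n = (6.75 − 2×0.875)×0.25 = 1.25 in² (U = 1.0, A_e = A_n). φR_n = 0.75 × 65 × 1.25 = 60.9 kips.
Governing: min(143.1, 170.9, 60.9) = 60.9 kips → net-section rupture.

60.9 kips (net-section rupture governs)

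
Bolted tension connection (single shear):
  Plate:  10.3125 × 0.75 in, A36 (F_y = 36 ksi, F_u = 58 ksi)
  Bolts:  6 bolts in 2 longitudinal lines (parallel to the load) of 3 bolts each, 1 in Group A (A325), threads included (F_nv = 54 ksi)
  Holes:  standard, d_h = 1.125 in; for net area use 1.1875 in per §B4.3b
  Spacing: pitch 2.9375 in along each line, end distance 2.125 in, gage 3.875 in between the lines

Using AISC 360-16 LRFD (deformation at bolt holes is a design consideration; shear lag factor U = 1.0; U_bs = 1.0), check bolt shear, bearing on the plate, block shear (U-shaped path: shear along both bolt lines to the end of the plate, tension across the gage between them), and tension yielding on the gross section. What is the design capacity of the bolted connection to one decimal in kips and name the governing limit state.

190.9 kips (bolt shear governs)

Bolt shear: A_b = π(1)²/4 = 0.7854 in². φR_n = 0.75 × 54 × 0.7854 × 6 × 1 = 190.9 kips.
Bearing (0.75 in plate, F_u = 58 ksi): end bolts L_c = 2.125 − 1.125/2 = 1.5625, R_n = min(1.2×1.5625×0.75×58, 2.4×1×0.75×58) = 81.563 kips/bolt; interior L_c = 2.9375 − 1.125 = 1.8125, R_n = 94.613 kips/bolt. φR_n = 0.75 × (2×81.563 + 4×94.613) = 406.2 kips.
Block shear: shear path 2×[2.125+2×2.9375] = 2×8 in, A_gv = 12, A_nv = 2×(8 − 2.5×1.1875)×0.75 = 7.5469 in²; tension across gage: (3.875 − 1×1.1875)×0.75 = 2.0156 in². R_n = min(0.6×58×7.5469, 0.6×36×12) + 1.0×58×2.0156 = min(262.63, 259.2) + 116.9 = 376.1 kips. φR_n = 0.75 × 376.1 = 282.1 kips.
Tension yield (gross): A_g = 10.3125×0.75 = 7.7344 in². φR_n = 0.90 × 36 × 7.7344 = 250.6 kips.
Governing: min(190.9, 406.2, 282.1, 250.6) = 190.9 kips → bolt shear.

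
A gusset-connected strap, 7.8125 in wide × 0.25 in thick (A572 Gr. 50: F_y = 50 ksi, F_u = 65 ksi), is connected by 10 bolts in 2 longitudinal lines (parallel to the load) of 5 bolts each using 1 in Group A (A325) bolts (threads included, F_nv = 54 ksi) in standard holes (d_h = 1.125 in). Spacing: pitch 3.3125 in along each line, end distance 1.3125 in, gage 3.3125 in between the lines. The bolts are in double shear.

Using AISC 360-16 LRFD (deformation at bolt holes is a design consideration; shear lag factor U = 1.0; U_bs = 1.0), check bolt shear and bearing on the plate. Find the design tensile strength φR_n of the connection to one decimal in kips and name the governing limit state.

Bolt shear: A_b = π(1)²/4 = 0.7854 in². φR_n = 0.75 × 54 × 0.7854 × 10 × 2 = 636.2 kips.
Bearing (0.25 in plate, F_u = 65 ksi): end bolts L_c = 1.3125 − 1.125/2 = 0.75, R_n = min(1.2×0.75×0.25×65, 2.4×1×0.25×65) = 14.625 kips/bolt; interior L_c = 3.3125 − 1.125 = 2.1875, R_n = 39 kips/bolt. φR_n = 0.75 × (2×14.625 + 8×39) = 255.9 kips.
Governing: min(636.2, 255.9) = 255.9 kips → bearing.

255.9 kips (bearing governs)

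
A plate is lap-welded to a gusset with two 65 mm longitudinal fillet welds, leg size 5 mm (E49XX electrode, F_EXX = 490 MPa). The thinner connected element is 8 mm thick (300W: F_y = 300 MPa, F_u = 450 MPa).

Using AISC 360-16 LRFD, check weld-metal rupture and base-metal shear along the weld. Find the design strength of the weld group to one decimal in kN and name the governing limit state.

101.3 kN (weld metal governs)

Weld metal: throat = 0.707×5 = 3.535 mm, L = 2×65 = 130 mm. φR_n = 0.75 × 0.6 × 490 × 3.535 × 130 = 101.3 kN.
Base metal shear (8 mm plate): yield φR_n = 1.0×0.6×300×8×130 = 187.2 kN; rupture φR_n = 0.75×0.6×450×8×130 = 210.6 kN; take 187.2 kN (yield).
Governing: min(101.3, 187.2) = 101.3 kN → weld metal.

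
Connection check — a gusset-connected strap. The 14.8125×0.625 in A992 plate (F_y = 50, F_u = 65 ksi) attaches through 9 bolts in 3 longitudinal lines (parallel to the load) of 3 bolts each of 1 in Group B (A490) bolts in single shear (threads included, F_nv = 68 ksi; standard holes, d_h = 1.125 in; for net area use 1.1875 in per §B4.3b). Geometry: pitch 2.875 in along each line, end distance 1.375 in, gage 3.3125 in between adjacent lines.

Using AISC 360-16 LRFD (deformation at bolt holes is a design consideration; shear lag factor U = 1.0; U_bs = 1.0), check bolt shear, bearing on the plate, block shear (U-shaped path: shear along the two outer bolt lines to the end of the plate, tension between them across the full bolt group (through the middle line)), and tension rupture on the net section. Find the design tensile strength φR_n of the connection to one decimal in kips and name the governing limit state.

281.5 kips (block shear governs)

Bolt shear: A_b = π(1)²/4 = 0.7854 in². φR_n = 0.75 × 68 × 0.7854 × 9 × 1 = 360.5 kips.
Bearing (0.625 in plate, F_u = 65 ksi): end bolts L_c = 1.375 − 1.125/2 = 0.8125, R_n = min(1.2×0.8125×0.625×65, 2.4×1×0.625×65) = 39.609 kips/bolt; interior L_c = 2.875 − 1.125 = 1.75, R_n = 85.313 kips/bolt. φR_n = 0.75 × (3×39.609 + 6×85.313) = 473.0 kips.
Block shear: shear path 2×[1.375+2×2.875] = 2×7.125 in, A_gv = 8.9063, A_nv = 2×(7.125 − 2.5×1.1875)×0.625 = 5.1953 in²; tension across gage: (6.625 − 2×1.1875)×0.625 = 2.6563 in². R_n = min(0.6×65×5.1953, 0.6×50×8.9063) + 1.0×65×2.6563 = min(202.62, 267.19) + 172.66 = 375.28 kips. φR_n = 0.75 × 375.28 = 281.5 kips.
Tension rupture (net): A_n = (14.8125 − 3×1.1875)×0.625 = 7.0313 in² (U = 1.0, A_e = A_n). φR_n = 0.75 × 65 × 7.0313 = 342.8 kips.
Governing: min(360.5, 473.0, 281.5, 342.8) = 281.5 kips → block shear.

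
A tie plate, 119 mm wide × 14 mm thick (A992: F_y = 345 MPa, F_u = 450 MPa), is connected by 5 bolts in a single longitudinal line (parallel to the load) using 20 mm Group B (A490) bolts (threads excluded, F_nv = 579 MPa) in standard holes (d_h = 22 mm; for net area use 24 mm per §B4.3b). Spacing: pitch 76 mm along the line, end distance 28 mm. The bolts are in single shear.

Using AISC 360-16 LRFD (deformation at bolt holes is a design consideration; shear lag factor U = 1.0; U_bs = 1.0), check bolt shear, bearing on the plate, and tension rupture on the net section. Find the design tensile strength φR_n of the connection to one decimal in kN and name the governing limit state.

Bolt shear: A_b = π(20)²/4 = 314.16 mm². φR_n = 0.75 × 579 × 314.16 × 5 × 1 = 682.1 kN.
Bearing (14 mm plate, F_u = 450 MPa): end bolts L_c = 28 − 22/2 = 17, R_n = min(1.2×17×14×450, 2.4×20×14×450) = 128.52 kN/bolt; interior L_c = 76 − 22 = 54, R_n = 302.4 kN/bolt. φR_n = 0.75 × (1×128.52 + 4×302.4) = 1003.6 kN.
Tension rupture (net): A_n = (119 − 1×24)×14 = 1330 mm² (U = 1.0, A_e = A_n). φR_n = 0.75 × 450 × 1330 = 448.9 kN.
Governing: min(682.1, 1003.6, 448.9) = 448.9 kN → net-section rupture.

448.9 kN (net-section rupture governs)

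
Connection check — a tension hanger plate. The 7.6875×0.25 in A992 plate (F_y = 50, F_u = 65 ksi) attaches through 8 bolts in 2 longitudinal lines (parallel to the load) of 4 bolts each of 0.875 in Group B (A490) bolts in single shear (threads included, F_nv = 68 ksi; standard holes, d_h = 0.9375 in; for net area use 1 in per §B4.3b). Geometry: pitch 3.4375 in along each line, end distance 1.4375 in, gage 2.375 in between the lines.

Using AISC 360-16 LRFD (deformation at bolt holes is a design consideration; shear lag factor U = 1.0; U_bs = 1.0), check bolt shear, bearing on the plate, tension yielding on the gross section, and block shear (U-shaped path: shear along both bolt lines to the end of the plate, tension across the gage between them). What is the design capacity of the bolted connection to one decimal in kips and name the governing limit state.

86.5 kips (gross-section yield governs)

Bolt shear: A_b = π(0.875)²/4 = 0.60132 in². φR_n = 0.75 × 68 × 0.60132 × 8 × 1 = 245.3 kips.
Bearing (0.25 in plate, F_u = 65 ksi): end bolts L_c = 1.4375 − 0.9375/2 = 0.96875, R_n = min(1.2×0.96875×0.25×65, 2.4×0.875×0.25×65) = 18.891 kips/bolt; interior L_c = 3.4375 − 0.9375 = 2.5, R_n = 34.125 kips/bolt. φR_n = 0.75 × (2×18.891 + 6×34.125) = 181.9 kips.
Tension yield (gross): A_g = 7.6875×0.25 = 1.9219 in². φR_n = 0.90 × 50 × 1.9219 = 86.5 kips.
Block shear: shear path 2×[1.4375+3×3.4375] = 2×11.75 in, A_gv = 5.875, A_nv = 2×(11.75 − 3.5×1)×0.25 = 4.125 in²; tension across gage: (2.375 − 1×1)×0.25 = 0.34375 in². R_n = min(0.6×65×4.125, 0.6×50×5.875) + 1.0×65×0.34375 = min(160.88, 176.25) + 22.344 = 183.22 kips. φR_n = 0.75 × 183.22 = 137.4 kips.
Governing: min(245.3, 181.9, 86.5, 137.4) = 86.5 kips → gross-section yield.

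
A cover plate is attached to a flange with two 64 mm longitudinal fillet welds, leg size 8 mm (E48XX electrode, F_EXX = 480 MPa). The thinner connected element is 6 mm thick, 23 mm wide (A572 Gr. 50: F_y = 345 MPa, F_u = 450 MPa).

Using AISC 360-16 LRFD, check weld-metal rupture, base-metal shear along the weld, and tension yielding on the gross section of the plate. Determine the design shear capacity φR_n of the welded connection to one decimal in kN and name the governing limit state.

42.8 kN (gross-section yield governs)

Weld metal: throat = 0.707×8 = 5.656 mm, L = 2×64 = 128 mm. φR_n = 0.75 × 0.6 × 480 × 5.656 × 128 = 156.4 kN.
Base metal shear (6 mm plate): yield φR_n = 1.0×0.6×345×6×128 = 159.0 kN; rupture φR_n = 0.75×0.6×450×6×128 = 155.5 kN; take 155.5 kN (rupture).
Tension yield (gross): A_g = 23×6 = 138 mm². φR_n = 0.90 × 345 × 138 = 42.8 kN.
Governing: min(156.4, 155.5, 42.8) = 42.8 kN → gross-section yield.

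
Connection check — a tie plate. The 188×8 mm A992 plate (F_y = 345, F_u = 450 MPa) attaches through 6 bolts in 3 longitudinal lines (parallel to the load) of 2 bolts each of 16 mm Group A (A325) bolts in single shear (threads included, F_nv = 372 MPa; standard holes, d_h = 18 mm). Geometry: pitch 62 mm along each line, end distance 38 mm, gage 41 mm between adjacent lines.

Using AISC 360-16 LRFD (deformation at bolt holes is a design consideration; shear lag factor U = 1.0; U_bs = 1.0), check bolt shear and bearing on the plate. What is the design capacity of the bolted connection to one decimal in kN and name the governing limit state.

Bolt shear: A_b = π(16)²/4 = 201.06 mm². φR_n = 0.75 × 372 × 201.06 × 6 × 1 = 336.6 kN.
Bearing (8 mm plate, F_u = 450 MPa): end bolts L_c = 38 − 18/2 = 29, R_n = min(1.2×29×8×450, 2.4×16×8×450) = 125.28 kN/bolt; interior L_c = 62 − 18 = 44, R_n = 138.24 kN/bolt. φR_n = 0.75 × (3×125.28 + 3×138.24) = 592.9 kN.
Governing: min(336.6, 592.9) = 336.6 kN → bolt shear.

336.6 kN (bolt shear governs)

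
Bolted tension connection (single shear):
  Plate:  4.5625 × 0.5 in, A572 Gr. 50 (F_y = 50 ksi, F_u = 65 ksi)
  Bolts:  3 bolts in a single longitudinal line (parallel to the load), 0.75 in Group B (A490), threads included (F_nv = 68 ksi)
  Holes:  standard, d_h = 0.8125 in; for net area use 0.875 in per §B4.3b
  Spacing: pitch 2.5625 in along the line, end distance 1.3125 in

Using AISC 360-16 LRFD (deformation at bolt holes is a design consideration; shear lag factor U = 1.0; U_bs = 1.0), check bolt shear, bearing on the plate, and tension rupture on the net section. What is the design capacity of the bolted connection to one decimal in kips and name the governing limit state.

Bolt shear: A_b = π(0.75)²/4 = 0.44179 in². φR_n = 0.75 × 68 × 0.44179 × 3 × 1 = 67.6 kips.
Bearing (0.5 in plate, F_u = 65 ksi): end bolts L_c = 1.3125 − 0.8125/2 = 0.90625, R_n = min(1.2×0.90625×0.5×65, 2.4×0.75×0.5×65) = 35.344 kips/bolt; interior L_c = 2.5625 − 0.8125 = 1.75, R_n = 58.5 kips/bolt. φR_n = 0.75 × (1×35.344 + 2×58.5) = 114.3 kips.
Tension rupture (net): A_n = (4.5625 − 1×0.875)×0.5 = 1.8438 in² (U = 1.0, A_e = A_n). φR_n = 0.75 × 65 × 1.8438 = 89.9 kips.
Governing: min(67.6, 114.3, 89.9) = 67.6 kips → bolt shear.

67.6 kips (bolt shear governs)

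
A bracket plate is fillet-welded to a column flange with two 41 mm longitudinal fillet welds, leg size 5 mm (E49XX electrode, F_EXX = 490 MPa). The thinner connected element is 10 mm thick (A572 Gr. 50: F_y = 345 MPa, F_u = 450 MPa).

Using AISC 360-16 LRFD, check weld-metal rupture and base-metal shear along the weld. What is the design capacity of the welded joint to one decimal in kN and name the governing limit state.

63.9 kN (weld metal governs)

Weld metal: throat = 0.707×5 = 3.535 mm, L = 2×41 = 82 mm. φR_n = 0.75 × 0.6 × 490 × 3.535 × 82 = 63.9 kN.
Base metal shear (10 mm plate): yield φR_n = 1.0×0.6×345×10×82 = 169.7 kN; rupture φR_n = 0.75×0.6×450×10×82 = 166.1 kN; take 166.1 kN (rupture).
Governing: min(63.9, 166.1) = 63.9 kN → weld metal.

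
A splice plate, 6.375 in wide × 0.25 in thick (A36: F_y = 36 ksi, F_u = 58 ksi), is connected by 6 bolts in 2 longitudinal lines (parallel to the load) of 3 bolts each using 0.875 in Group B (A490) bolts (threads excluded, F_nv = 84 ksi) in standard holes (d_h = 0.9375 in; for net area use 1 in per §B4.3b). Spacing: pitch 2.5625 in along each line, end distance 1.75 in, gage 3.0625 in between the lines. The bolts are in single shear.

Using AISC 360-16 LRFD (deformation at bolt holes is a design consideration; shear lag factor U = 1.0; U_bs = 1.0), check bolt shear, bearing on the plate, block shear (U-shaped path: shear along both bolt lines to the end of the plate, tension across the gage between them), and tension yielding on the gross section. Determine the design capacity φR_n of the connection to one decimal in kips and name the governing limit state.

51.6 kips (gross-section yield governs)

Bolt shear: A_b = π(0.875)²/4 = 0.60132 in². φR_n = 0.75 × 84 × 0.60132 × 6 × 1 = 227.3 kips.
Bearing (0.25 in plate, F_u = 58 ksi): end bolts L_c = 1.75 − 0.9375/2 = 1.28125, R_n = min(1.2×1.28125×0.25×58, 2.4×0.875×0.25×58) = 22.294 kips/bolt; interior L_c = 2.5625 − 0.9375 = 1.625, R_n = 28.275 kips/bolt. φR_n = 0.75 × (2×22.294 + 4×28.275) = 118.3 kips.
Block shear: shear path 2×[1.75+2×2.5625] = 2×6.875 in, A_gv = 3.4375, A_nv = 2×(6.875 − 2.5×1)×0.25 = 2.1875 in²; tension across gage: (3.0625 − 1×1)×0.25 = 0.51563 in². R_n = min(0.6×58×2.1875, 0.6×36×3.4375) + 1.0×58×0.51563 = min(76.125, 74.25) + 29.907 = 104.16 kips. φR_n = 0.75 × 104.16 = 78.1 kips.
Tension yield (gross): A_g = 6.375×0.25 = 1.5938 in². φR_n = 0.90 × 36 × 1.5938 = 51.6 kips.
Governing: min(227.3, 118.3, 78.1, 51.6) = 51.6 kips → gross-section yield.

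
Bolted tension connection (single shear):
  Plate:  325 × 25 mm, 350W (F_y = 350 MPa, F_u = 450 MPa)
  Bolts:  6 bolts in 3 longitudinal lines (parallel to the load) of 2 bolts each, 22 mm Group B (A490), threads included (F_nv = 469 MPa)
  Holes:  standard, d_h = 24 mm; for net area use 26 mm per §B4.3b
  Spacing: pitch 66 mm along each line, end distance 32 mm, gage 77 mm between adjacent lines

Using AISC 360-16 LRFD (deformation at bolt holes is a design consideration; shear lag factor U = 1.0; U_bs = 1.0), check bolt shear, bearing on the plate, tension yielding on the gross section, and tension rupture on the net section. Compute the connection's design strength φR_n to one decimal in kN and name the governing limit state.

802.3 kN (bolt shear governs)

Bolt shear: A_b = π(22)²/4 = 380.13 mm². φR_n = 0.75 × 469 × 380.13 × 6 × 1 = 802.3 kN.
Bearing (25 mm plate, F_u = 450 MPa): end bolts L_c = 32 − 24/2 = 20, R_n = min(1.2×20×25×450, 2.4×22×25×450) = 270 kN/bolt; interior L_c = 66 − 24 = 42, R_n = 567 kN/bolt. φR_n = 0.75 × (3×270 + 3×567) = 1883.3 kN.
Tension yield (gross): A_g = 325×25 = 8125 mm². φR_n = 0.90 × 350 × 8125 = 2559.4 kN.
Tension rupture (net): A_n = (325 − 3×26)×25 = 6175 mm² (U = 1.0, A_e = A_n). φR_n = 0.75 × 450 × 6175 = 2084.1 kN.
Governing: min(802.3, 1883.3, 2559.4, 2084.1) = 802.3 kN → bolt shear.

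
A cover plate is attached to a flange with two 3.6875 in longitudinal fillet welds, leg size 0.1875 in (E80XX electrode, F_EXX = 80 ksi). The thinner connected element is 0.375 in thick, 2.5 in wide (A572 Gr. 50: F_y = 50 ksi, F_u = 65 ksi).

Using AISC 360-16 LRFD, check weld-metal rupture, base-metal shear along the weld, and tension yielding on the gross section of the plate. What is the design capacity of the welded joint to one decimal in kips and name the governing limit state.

35.2 kips (weld metal governs)

Weld metal: throat = 0.707×0.1875 = 0.13256 in, L = 2×3.6875 = 7.375 in. φR_n = 0.75 × 0.6 × 80 × 0.13256 × 7.375 = 35.2 kips.
Base metal shear (0.375 in plate): yield φR_n = 1.0×0.6×50×0.375×7.375 = 83.0 kips; rupture φR_n = 0.75×0.6×65×0.375×7.375 = 80.9 kips; take 80.9 kips (rupture).
Tension yield (gross): A_g = 2.5×0.375 = 0.9375 in². φR_n = 0.90 × 50 × 0.9375 = 42.2 kips.
Governing: min(35.2, 80.9, 42.2) = 35.2 kips → weld metal.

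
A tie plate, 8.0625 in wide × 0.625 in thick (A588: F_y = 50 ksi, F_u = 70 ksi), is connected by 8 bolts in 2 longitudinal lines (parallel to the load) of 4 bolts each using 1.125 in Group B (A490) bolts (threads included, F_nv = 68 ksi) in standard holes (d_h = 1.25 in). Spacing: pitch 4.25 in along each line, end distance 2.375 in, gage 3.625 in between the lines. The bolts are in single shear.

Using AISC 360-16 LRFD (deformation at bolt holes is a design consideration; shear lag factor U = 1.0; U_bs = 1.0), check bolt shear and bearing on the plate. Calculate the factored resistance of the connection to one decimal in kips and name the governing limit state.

Bolt shear: A_b = π(1.125)²/4 = 0.99402 in². φR_n = 0.75 × 68 × 0.99402 × 8 × 1 = 405.6 kips.
Bearing (0.625 in plate, F_u = 70 ksi): end bolts L_c = 2.375 − 1.25/2 = 1.75, R_n = min(1.2×1.75×0.625×70, 2.4×1.125×0.625×70) = 91.875 kips/bolt; interior L_c = 4.25 − 1.25 = 3, R_n = 118.13 kips/bolt. φR_n = 0.75 × (2×91.875 + 6×118.13) = 669.4 kips.
Governing: min(405.6, 669.4) = 405.6 kips → bolt shear.

405.6 kips (bolt shear governs)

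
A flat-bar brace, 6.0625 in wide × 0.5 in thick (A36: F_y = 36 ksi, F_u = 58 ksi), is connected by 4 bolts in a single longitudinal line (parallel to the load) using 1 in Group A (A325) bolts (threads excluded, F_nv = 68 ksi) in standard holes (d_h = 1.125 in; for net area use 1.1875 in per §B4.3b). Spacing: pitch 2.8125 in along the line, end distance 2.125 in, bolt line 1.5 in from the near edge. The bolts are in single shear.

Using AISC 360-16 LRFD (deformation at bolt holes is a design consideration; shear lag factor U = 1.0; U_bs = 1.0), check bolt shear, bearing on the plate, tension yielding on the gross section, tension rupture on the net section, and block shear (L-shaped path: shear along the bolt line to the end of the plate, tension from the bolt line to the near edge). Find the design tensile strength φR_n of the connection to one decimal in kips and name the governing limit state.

98.2 kips (gross-section yield governs)

Bolt shear: A_b = π(1)²/4 = 0.7854 in². φR_n = 0.75 × 68 × 0.7854 × 4 × 1 = 160.2 kips.
Bearing (0.5 in plate, F_u = 58 ksi): end bolts L_c = 2.125 − 1.125/2 = 1.5625, R_n = min(1.2×1.5625×0.5×58, 2.4×1×0.5×58) = 54.375 kips/bolt; interior L_c = 2.8125 − 1.125 = 1.6875, R_n = 58.725 kips/bolt. φR_n = 0.75 × (1×54.375 + 3×58.725) = 172.9 kips.
Tension yield (gross): A_g = 6.0625×0.5 = 3.0313 in². φR_n = 0.90 × 36 × 3.0313 = 98.2 kips.
Tension rupture (net): A_n = (6.0625 − 1×1.1875)×0.5 = 2.4375 in² (U = 1.0, A_e = A_n). φR_n = 0.75 × 58 × 2.4375 = 106.0 kips.
Block shear: shear path 1×[2.125+3×2.8125] = 1×10.5625 in, A_gv = 5.2813, A_nv = 1×(10.5625 − 3.5×1.1875)×0.5 = 3.2031 in²; tension to near edge: (1.5 − 0.5×1.1875)×0.5 = 0.45313 in². R_n = min(0.6×58×3.2031, 0.6×36×5.2813) + 1.0×58×0.45313 = min(111.47, 114.08) + 26.282 = 137.75 kips. φR_n = 0.75 × 137.75 = 103.3 kips.
Governing: min(160.2, 172.9, 98.2, 106.0, 103.3) = 98.2 kips → gross-section yield.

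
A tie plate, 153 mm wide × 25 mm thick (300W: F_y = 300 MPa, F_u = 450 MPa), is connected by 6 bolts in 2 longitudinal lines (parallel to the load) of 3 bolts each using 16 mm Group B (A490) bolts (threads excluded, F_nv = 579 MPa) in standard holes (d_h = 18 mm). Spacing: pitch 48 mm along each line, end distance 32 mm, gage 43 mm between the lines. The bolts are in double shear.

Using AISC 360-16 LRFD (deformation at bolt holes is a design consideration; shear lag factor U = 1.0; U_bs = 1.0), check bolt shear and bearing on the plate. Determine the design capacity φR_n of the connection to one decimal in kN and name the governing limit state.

1047.7 kN (bolt shear governs)

Bolt shear: A_b = π(16)²/4 = 201.06 mm². φR_n = 0.75 × 579 × 201.06 × 6 × 2 = 1047.7 kN.
Bearing (25 mm plate, F_u = 450 MPa): end bolts L_c = 32 − 18/2 = 23, R_n = min(1.2×23×25×450, 2.4×16×25×450) = 310.5 kN/bolt; interior L_c = 48 − 18 = 30, R_n = 405 kN/bolt. φR_n = 0.75 × (2×310.5 + 4×405) = 1680.8 kN.
Governing: min(1047.7, 1680.8) = 1047.7 kN → bolt shear.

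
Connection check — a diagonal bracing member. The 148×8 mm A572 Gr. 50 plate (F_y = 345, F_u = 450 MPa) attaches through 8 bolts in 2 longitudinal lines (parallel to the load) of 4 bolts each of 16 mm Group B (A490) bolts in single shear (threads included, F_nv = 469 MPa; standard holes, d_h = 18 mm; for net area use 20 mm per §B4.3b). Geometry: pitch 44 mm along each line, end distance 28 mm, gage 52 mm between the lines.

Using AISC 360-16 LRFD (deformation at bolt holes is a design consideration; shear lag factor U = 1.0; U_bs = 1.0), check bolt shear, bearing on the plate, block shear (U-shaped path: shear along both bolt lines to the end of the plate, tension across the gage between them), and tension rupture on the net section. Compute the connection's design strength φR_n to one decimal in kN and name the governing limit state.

291.6 kN (net-section rupture governs)

Bolt shear: A_b = π(16)²/4 = 201.06 mm². φR_n = 0.75 × 469 × 201.06 × 8 × 1 = 565.8 kN.
Bearing (8 mm plate, F_u = 450 MPa): end bolts L_c = 28 − 18/2 = 19, R_n = min(1.2×19×8×450, 2.4×16×8×450) = 82.08 kN/bolt; interior L_c = 44 − 18 = 26, R_n = 112.32 kN/bolt. φR_n = 0.75 × (2×82.08 + 6×112.32) = 628.6 kN.
Block shear: shear path 2×[28+3×44] = 2×160 mm, A_gv = 2560, A_nv = 2×(160 − 3.5×20)×8 = 1440 mm²; tension across gage: (52 − 1×20)×8 = 256 mm². R_n = min(0.6×450×1440, 0.6×345×2560) + 1.0×450×256 = min(388.8, 529.92) + 115.2 = 504 kN. φR_n = 0.75 × 504 = 378.0 kN.
Tension rupture (net): A_n = (148 − 2×20)×8 = 864 mm² (U = 1.0, A_e = A_n). φR_n = 0.75 × 450 × 864 = 291.6 kN.
Governing: min(565.8, 628.6, 378.0, 291.6) = 291.6 kN → net-section rupture.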